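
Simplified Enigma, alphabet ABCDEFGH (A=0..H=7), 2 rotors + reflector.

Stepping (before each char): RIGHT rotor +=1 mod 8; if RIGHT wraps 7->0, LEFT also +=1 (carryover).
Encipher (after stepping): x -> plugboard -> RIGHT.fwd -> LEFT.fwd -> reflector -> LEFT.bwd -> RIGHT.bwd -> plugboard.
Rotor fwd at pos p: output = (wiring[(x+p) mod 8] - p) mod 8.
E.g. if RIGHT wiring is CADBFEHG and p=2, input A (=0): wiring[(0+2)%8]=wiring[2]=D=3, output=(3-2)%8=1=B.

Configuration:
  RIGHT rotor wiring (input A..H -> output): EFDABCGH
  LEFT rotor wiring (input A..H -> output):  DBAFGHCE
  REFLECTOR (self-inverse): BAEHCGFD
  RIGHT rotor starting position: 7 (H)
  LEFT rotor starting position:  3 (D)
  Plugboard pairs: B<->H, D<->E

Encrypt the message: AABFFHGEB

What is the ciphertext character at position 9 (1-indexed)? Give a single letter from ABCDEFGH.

Char 1 ('A'): step: R->0, L->4 (L advanced); A->plug->A->R->E->L->H->refl->D->L'->B->R'->E->plug->D
Char 2 ('A'): step: R->1, L=4; A->plug->A->R->E->L->H->refl->D->L'->B->R'->E->plug->D
Char 3 ('B'): step: R->2, L=4; B->plug->H->R->D->L->A->refl->B->L'->H->R'->C->plug->C
Char 4 ('F'): step: R->3, L=4; F->plug->F->R->B->L->D->refl->H->L'->E->R'->E->plug->D
Char 5 ('F'): step: R->4, L=4; F->plug->F->R->B->L->D->refl->H->L'->E->R'->H->plug->B
Char 6 ('H'): step: R->5, L=4; H->plug->B->R->B->L->D->refl->H->L'->E->R'->H->plug->B
Char 7 ('G'): step: R->6, L=4; G->plug->G->R->D->L->A->refl->B->L'->H->R'->D->plug->E
Char 8 ('E'): step: R->7, L=4; E->plug->D->R->E->L->H->refl->D->L'->B->R'->E->plug->D
Char 9 ('B'): step: R->0, L->5 (L advanced); B->plug->H->R->H->L->B->refl->A->L'->G->R'->G->plug->G

G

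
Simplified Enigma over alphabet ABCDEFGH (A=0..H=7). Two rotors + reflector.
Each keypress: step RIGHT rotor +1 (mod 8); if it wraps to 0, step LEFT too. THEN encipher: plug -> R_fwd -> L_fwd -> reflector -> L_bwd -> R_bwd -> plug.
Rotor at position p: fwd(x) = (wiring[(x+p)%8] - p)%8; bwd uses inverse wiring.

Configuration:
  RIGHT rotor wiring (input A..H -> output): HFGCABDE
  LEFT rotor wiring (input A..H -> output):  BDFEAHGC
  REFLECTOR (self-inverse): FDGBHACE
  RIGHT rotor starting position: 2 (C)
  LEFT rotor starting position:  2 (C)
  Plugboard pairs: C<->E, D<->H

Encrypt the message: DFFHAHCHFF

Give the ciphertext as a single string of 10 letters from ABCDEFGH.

Answer: BGHCCDGGGD

Derivation:
Char 1 ('D'): step: R->3, L=2; D->plug->H->R->D->L->F->refl->A->L'->F->R'->B->plug->B
Char 2 ('F'): step: R->4, L=2; F->plug->F->R->B->L->C->refl->G->L'->C->R'->G->plug->G
Char 3 ('F'): step: R->5, L=2; F->plug->F->R->B->L->C->refl->G->L'->C->R'->D->plug->H
Char 4 ('H'): step: R->6, L=2; H->plug->D->R->H->L->B->refl->D->L'->A->R'->E->plug->C
Char 5 ('A'): step: R->7, L=2; A->plug->A->R->F->L->A->refl->F->L'->D->R'->E->plug->C
Char 6 ('H'): step: R->0, L->3 (L advanced); H->plug->D->R->C->L->E->refl->H->L'->E->R'->H->plug->D
Char 7 ('C'): step: R->1, L=3; C->plug->E->R->A->L->B->refl->D->L'->D->R'->G->plug->G
Char 8 ('H'): step: R->2, L=3; H->plug->D->R->H->L->C->refl->G->L'->F->R'->G->plug->G
Char 9 ('F'): step: R->3, L=3; F->plug->F->R->E->L->H->refl->E->L'->C->R'->G->plug->G
Char 10 ('F'): step: R->4, L=3; F->plug->F->R->B->L->F->refl->A->L'->G->R'->H->plug->D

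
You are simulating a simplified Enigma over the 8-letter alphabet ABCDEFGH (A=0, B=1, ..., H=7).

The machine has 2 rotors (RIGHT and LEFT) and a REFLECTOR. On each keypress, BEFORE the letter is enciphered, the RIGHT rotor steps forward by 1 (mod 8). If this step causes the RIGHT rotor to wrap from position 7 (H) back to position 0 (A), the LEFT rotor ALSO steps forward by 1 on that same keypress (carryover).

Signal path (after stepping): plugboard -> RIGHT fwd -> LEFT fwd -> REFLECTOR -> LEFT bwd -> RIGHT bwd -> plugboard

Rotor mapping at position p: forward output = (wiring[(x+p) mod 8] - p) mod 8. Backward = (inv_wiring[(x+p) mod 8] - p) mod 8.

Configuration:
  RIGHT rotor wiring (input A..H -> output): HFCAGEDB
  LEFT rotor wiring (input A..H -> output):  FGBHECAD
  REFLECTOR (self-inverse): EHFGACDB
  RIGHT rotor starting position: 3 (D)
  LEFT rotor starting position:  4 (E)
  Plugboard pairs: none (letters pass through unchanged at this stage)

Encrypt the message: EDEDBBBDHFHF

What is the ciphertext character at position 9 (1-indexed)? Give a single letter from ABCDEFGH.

Char 1 ('E'): step: R->4, L=4; E->plug->E->R->D->L->H->refl->B->L'->E->R'->H->plug->H
Char 2 ('D'): step: R->5, L=4; D->plug->D->R->C->L->E->refl->A->L'->A->R'->E->plug->E
Char 3 ('E'): step: R->6, L=4; E->plug->E->R->E->L->B->refl->H->L'->D->R'->B->plug->B
Char 4 ('D'): step: R->7, L=4; D->plug->D->R->D->L->H->refl->B->L'->E->R'->H->plug->H
Char 5 ('B'): step: R->0, L->5 (L advanced); B->plug->B->R->F->L->E->refl->A->L'->D->R'->G->plug->G
Char 6 ('B'): step: R->1, L=5; B->plug->B->R->B->L->D->refl->G->L'->C->R'->F->plug->F
Char 7 ('B'): step: R->2, L=5; B->plug->B->R->G->L->C->refl->F->L'->A->R'->A->plug->A
Char 8 ('D'): step: R->3, L=5; D->plug->D->R->A->L->F->refl->C->L'->G->R'->E->plug->E
Char 9 ('H'): step: R->4, L=5; H->plug->H->R->E->L->B->refl->H->L'->H->R'->C->plug->C

C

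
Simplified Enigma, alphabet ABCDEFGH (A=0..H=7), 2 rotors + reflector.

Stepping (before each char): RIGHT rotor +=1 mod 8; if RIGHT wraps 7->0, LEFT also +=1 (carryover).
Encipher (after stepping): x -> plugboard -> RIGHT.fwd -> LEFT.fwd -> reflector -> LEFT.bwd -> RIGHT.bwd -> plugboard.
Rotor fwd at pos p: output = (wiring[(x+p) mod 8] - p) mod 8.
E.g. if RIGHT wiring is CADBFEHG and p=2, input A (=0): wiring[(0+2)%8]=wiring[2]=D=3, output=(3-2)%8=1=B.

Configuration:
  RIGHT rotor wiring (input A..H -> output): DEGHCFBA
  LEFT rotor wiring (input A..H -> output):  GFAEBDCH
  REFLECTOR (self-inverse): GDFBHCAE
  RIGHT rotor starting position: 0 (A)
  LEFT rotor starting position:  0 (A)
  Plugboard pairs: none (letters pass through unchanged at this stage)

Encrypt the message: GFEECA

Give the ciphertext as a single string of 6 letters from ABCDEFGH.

Char 1 ('G'): step: R->1, L=0; G->plug->G->R->H->L->H->refl->E->L'->D->R'->A->plug->A
Char 2 ('F'): step: R->2, L=0; F->plug->F->R->G->L->C->refl->F->L'->B->R'->G->plug->G
Char 3 ('E'): step: R->3, L=0; E->plug->E->R->F->L->D->refl->B->L'->E->R'->A->plug->A
Char 4 ('E'): step: R->4, L=0; E->plug->E->R->H->L->H->refl->E->L'->D->R'->H->plug->H
Char 5 ('C'): step: R->5, L=0; C->plug->C->R->D->L->E->refl->H->L'->H->R'->E->plug->E
Char 6 ('A'): step: R->6, L=0; A->plug->A->R->D->L->E->refl->H->L'->H->R'->H->plug->H

Answer: AGAHEH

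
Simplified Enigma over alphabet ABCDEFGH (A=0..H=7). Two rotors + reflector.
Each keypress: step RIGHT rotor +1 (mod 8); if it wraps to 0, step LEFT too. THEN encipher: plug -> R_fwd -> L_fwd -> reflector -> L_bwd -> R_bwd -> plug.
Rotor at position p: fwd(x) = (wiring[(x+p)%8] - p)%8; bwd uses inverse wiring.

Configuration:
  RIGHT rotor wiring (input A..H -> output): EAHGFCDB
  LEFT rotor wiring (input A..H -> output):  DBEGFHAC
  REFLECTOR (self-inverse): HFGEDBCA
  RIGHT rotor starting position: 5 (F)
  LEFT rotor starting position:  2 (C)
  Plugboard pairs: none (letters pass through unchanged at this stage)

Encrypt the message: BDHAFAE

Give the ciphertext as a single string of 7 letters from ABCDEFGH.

Char 1 ('B'): step: R->6, L=2; B->plug->B->R->D->L->F->refl->B->L'->G->R'->C->plug->C
Char 2 ('D'): step: R->7, L=2; D->plug->D->R->A->L->C->refl->G->L'->E->R'->H->plug->H
Char 3 ('H'): step: R->0, L->3 (L advanced); H->plug->H->R->B->L->C->refl->G->L'->G->R'->D->plug->D
Char 4 ('A'): step: R->1, L=3; A->plug->A->R->H->L->B->refl->F->L'->D->R'->H->plug->H
Char 5 ('F'): step: R->2, L=3; F->plug->F->R->H->L->B->refl->F->L'->D->R'->C->plug->C
Char 6 ('A'): step: R->3, L=3; A->plug->A->R->D->L->F->refl->B->L'->H->R'->C->plug->C
Char 7 ('E'): step: R->4, L=3; E->plug->E->R->A->L->D->refl->E->L'->C->R'->H->plug->H

Answer: CHDHCCH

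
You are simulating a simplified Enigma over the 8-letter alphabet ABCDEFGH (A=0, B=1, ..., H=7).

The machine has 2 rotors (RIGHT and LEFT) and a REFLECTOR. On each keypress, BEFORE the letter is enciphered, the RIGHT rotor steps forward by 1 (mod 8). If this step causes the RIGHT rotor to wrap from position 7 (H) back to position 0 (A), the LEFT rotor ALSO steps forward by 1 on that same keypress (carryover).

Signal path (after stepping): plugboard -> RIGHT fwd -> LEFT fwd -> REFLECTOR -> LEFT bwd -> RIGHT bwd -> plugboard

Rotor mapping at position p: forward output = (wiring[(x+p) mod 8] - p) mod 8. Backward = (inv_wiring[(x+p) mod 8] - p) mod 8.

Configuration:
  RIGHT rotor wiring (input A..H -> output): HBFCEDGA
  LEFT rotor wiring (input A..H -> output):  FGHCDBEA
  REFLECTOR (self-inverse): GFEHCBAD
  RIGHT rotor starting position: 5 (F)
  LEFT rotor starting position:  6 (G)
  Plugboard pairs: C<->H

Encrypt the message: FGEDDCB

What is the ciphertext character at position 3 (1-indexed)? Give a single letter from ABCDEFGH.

Char 1 ('F'): step: R->6, L=6; F->plug->F->R->E->L->B->refl->F->L'->G->R'->G->plug->G
Char 2 ('G'): step: R->7, L=6; G->plug->G->R->E->L->B->refl->F->L'->G->R'->D->plug->D
Char 3 ('E'): step: R->0, L->7 (L advanced); E->plug->E->R->E->L->D->refl->H->L'->C->R'->D->plug->D

D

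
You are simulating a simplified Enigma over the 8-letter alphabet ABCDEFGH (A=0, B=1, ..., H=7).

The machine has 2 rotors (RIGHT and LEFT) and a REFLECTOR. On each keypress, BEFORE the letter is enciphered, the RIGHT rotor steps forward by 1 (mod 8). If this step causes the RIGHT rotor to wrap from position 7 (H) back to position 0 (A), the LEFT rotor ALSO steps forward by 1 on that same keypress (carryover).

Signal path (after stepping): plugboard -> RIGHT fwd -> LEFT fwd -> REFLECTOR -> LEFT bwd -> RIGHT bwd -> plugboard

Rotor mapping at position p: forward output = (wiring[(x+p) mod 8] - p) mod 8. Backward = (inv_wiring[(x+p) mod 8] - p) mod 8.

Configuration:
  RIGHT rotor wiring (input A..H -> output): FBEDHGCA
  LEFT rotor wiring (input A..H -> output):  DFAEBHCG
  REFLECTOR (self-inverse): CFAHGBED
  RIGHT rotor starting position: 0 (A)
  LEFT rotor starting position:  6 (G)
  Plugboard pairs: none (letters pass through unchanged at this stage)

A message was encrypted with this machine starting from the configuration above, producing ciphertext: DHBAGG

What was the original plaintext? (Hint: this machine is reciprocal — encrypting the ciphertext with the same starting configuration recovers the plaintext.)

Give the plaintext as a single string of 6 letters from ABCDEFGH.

Char 1 ('D'): step: R->1, L=6; D->plug->D->R->G->L->D->refl->H->L'->D->R'->B->plug->B
Char 2 ('H'): step: R->2, L=6; H->plug->H->R->H->L->B->refl->F->L'->C->R'->A->plug->A
Char 3 ('B'): step: R->3, L=6; B->plug->B->R->E->L->C->refl->A->L'->B->R'->H->plug->H
Char 4 ('A'): step: R->4, L=6; A->plug->A->R->D->L->H->refl->D->L'->G->R'->C->plug->C
Char 5 ('G'): step: R->5, L=6; G->plug->G->R->G->L->D->refl->H->L'->D->R'->C->plug->C
Char 6 ('G'): step: R->6, L=6; G->plug->G->R->B->L->A->refl->C->L'->E->R'->A->plug->A

Answer: BAHCCA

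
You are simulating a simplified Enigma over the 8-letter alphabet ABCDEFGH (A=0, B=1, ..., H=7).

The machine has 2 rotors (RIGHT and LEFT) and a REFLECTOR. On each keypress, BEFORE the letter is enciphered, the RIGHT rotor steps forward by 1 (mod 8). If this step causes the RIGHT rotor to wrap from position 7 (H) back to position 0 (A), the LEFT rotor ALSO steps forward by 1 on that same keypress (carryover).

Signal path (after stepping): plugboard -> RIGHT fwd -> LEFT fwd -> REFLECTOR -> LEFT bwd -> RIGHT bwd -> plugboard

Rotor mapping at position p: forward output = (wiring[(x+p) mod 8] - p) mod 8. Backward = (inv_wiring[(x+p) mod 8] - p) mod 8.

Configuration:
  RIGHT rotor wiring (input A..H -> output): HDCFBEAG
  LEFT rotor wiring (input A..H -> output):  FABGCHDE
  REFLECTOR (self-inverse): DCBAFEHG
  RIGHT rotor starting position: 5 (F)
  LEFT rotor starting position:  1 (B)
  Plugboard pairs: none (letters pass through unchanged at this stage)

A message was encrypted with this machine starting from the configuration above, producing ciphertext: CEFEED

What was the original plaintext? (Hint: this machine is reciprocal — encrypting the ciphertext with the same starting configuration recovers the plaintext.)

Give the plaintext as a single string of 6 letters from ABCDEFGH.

Answer: HHDBDF

Derivation:
Char 1 ('C'): step: R->6, L=1; C->plug->C->R->B->L->A->refl->D->L'->G->R'->H->plug->H
Char 2 ('E'): step: R->7, L=1; E->plug->E->R->G->L->D->refl->A->L'->B->R'->H->plug->H
Char 3 ('F'): step: R->0, L->2 (L advanced); F->plug->F->R->E->L->B->refl->C->L'->F->R'->D->plug->D
Char 4 ('E'): step: R->1, L=2; E->plug->E->R->D->L->F->refl->E->L'->B->R'->B->plug->B
Char 5 ('E'): step: R->2, L=2; E->plug->E->R->G->L->D->refl->A->L'->C->R'->D->plug->D
Char 6 ('D'): step: R->3, L=2; D->plug->D->R->F->L->C->refl->B->L'->E->R'->F->plug->F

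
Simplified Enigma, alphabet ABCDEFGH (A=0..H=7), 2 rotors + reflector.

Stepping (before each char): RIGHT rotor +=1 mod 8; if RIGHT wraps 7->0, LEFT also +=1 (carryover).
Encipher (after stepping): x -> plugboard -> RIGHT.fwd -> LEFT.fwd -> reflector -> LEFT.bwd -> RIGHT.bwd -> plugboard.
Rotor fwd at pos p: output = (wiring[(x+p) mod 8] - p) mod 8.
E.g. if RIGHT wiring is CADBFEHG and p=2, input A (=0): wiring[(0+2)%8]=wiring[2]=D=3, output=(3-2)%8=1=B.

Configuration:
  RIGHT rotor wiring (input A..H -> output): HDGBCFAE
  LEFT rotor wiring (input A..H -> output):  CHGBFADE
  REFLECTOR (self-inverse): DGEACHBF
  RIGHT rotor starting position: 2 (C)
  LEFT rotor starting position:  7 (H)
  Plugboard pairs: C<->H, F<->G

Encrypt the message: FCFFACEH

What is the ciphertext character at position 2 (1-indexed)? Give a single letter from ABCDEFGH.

Char 1 ('F'): step: R->3, L=7; F->plug->G->R->A->L->F->refl->H->L'->D->R'->H->plug->C
Char 2 ('C'): step: R->4, L=7; C->plug->H->R->F->L->G->refl->B->L'->G->R'->A->plug->A

A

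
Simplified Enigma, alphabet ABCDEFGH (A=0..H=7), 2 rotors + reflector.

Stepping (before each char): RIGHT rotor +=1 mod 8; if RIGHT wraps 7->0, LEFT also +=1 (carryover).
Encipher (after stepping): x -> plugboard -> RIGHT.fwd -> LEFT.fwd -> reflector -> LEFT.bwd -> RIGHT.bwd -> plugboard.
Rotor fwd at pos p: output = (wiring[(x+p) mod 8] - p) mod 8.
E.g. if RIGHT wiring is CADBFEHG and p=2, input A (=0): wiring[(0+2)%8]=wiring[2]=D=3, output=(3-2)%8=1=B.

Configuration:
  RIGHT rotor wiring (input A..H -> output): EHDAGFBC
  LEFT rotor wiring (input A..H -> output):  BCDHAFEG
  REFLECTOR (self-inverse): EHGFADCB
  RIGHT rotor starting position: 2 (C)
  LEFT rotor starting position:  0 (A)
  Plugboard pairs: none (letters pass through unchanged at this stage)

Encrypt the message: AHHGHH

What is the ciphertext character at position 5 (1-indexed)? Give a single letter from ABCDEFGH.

Char 1 ('A'): step: R->3, L=0; A->plug->A->R->F->L->F->refl->D->L'->C->R'->C->plug->C
Char 2 ('H'): step: R->4, L=0; H->plug->H->R->E->L->A->refl->E->L'->G->R'->D->plug->D
Char 3 ('H'): step: R->5, L=0; H->plug->H->R->B->L->C->refl->G->L'->H->R'->D->plug->D
Char 4 ('G'): step: R->6, L=0; G->plug->G->R->A->L->B->refl->H->L'->D->R'->A->plug->A
Char 5 ('H'): step: R->7, L=0; H->plug->H->R->C->L->D->refl->F->L'->F->R'->B->plug->B

B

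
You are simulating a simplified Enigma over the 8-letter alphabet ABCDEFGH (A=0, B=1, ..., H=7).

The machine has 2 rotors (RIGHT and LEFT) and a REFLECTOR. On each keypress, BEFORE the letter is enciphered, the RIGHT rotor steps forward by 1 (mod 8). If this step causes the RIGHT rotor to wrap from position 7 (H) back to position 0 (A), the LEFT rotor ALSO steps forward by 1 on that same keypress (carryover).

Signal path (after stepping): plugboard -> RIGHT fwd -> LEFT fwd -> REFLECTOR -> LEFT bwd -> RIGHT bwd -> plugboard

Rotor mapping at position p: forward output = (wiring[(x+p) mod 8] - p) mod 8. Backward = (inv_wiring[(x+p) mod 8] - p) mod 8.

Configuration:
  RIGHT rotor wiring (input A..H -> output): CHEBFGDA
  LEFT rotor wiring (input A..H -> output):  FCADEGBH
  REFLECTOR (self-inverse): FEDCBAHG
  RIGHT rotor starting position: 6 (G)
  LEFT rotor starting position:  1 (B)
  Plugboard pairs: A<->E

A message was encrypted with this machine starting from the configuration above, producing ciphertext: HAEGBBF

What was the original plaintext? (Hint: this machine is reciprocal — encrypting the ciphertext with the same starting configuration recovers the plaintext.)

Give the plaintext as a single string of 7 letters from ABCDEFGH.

Char 1 ('H'): step: R->7, L=1; H->plug->H->R->E->L->F->refl->A->L'->F->R'->D->plug->D
Char 2 ('A'): step: R->0, L->2 (L advanced); A->plug->E->R->F->L->F->refl->A->L'->H->R'->B->plug->B
Char 3 ('E'): step: R->1, L=2; E->plug->A->R->G->L->D->refl->C->L'->C->R'->F->plug->F
Char 4 ('G'): step: R->2, L=2; G->plug->G->R->A->L->G->refl->H->L'->E->R'->D->plug->D
Char 5 ('B'): step: R->3, L=2; B->plug->B->R->C->L->C->refl->D->L'->G->R'->A->plug->E
Char 6 ('B'): step: R->4, L=2; B->plug->B->R->C->L->C->refl->D->L'->G->R'->E->plug->A
Char 7 ('F'): step: R->5, L=2; F->plug->F->R->H->L->A->refl->F->L'->F->R'->D->plug->D

Answer: DBFDEAD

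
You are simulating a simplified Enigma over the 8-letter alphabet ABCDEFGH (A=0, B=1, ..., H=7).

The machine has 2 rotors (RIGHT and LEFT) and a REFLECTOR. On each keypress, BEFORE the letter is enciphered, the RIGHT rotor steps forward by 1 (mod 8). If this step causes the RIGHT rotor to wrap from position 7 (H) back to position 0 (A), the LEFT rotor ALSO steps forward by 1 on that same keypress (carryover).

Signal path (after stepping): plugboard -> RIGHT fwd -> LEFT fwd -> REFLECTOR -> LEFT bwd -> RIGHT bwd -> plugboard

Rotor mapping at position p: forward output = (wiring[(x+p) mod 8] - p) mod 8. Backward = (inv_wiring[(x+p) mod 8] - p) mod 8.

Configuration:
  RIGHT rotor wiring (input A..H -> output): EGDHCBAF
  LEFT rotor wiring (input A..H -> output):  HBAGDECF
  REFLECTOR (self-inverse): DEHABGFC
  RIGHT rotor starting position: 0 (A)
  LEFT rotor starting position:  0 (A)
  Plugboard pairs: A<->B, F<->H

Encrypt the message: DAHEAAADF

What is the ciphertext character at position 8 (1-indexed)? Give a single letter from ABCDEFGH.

Char 1 ('D'): step: R->1, L=0; D->plug->D->R->B->L->B->refl->E->L'->F->R'->A->plug->B
Char 2 ('A'): step: R->2, L=0; A->plug->B->R->F->L->E->refl->B->L'->B->R'->A->plug->B
Char 3 ('H'): step: R->3, L=0; H->plug->F->R->B->L->B->refl->E->L'->F->R'->D->plug->D
Char 4 ('E'): step: R->4, L=0; E->plug->E->R->A->L->H->refl->C->L'->G->R'->A->plug->B
Char 5 ('A'): step: R->5, L=0; A->plug->B->R->D->L->G->refl->F->L'->H->R'->D->plug->D
Char 6 ('A'): step: R->6, L=0; A->plug->B->R->H->L->F->refl->G->L'->D->R'->H->plug->F
Char 7 ('A'): step: R->7, L=0; A->plug->B->R->F->L->E->refl->B->L'->B->R'->H->plug->F
Char 8 ('D'): step: R->0, L->1 (L advanced); D->plug->D->R->H->L->G->refl->F->L'->C->R'->E->plug->E

E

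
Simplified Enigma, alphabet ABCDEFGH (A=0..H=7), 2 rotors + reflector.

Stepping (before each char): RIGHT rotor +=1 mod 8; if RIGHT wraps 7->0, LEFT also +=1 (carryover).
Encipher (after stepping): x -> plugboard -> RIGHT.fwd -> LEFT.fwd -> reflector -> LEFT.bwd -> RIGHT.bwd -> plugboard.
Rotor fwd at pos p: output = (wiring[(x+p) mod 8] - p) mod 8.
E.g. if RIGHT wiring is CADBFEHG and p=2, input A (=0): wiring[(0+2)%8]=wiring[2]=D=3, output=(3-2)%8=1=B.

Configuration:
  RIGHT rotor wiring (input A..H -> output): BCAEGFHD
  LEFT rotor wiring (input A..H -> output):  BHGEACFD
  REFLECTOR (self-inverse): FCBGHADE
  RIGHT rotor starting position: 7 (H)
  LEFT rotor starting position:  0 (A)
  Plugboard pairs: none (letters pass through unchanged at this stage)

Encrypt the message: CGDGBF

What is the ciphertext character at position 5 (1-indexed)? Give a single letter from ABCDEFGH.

Char 1 ('C'): step: R->0, L->1 (L advanced); C->plug->C->R->A->L->G->refl->D->L'->C->R'->B->plug->B
Char 2 ('G'): step: R->1, L=1; G->plug->G->R->C->L->D->refl->G->L'->A->R'->H->plug->H
Char 3 ('D'): step: R->2, L=1; D->plug->D->R->D->L->H->refl->E->L'->F->R'->E->plug->E
Char 4 ('G'): step: R->3, L=1; G->plug->G->R->H->L->A->refl->F->L'->B->R'->A->plug->A
Char 5 ('B'): step: R->4, L=1; B->plug->B->R->B->L->F->refl->A->L'->H->R'->D->plug->D

D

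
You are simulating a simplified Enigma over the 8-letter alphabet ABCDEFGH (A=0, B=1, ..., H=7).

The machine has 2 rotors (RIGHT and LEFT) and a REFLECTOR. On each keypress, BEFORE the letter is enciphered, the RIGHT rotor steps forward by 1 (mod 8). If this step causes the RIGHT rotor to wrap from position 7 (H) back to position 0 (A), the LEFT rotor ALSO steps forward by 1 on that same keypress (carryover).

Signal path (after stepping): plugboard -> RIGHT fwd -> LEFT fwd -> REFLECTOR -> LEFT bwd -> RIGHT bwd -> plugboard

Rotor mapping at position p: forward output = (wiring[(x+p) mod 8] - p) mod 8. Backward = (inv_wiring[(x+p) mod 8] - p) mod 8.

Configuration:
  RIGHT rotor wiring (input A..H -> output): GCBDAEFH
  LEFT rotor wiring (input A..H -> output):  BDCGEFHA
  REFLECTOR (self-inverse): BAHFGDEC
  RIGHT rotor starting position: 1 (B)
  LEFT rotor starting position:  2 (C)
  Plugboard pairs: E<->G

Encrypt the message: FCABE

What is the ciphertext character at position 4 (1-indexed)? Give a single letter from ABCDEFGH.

Char 1 ('F'): step: R->2, L=2; F->plug->F->R->F->L->G->refl->E->L'->B->R'->B->plug->B
Char 2 ('C'): step: R->3, L=2; C->plug->C->R->B->L->E->refl->G->L'->F->R'->B->plug->B
Char 3 ('A'): step: R->4, L=2; A->plug->A->R->E->L->F->refl->D->L'->D->R'->D->plug->D
Char 4 ('B'): step: R->5, L=2; B->plug->B->R->A->L->A->refl->B->L'->H->R'->A->plug->A

A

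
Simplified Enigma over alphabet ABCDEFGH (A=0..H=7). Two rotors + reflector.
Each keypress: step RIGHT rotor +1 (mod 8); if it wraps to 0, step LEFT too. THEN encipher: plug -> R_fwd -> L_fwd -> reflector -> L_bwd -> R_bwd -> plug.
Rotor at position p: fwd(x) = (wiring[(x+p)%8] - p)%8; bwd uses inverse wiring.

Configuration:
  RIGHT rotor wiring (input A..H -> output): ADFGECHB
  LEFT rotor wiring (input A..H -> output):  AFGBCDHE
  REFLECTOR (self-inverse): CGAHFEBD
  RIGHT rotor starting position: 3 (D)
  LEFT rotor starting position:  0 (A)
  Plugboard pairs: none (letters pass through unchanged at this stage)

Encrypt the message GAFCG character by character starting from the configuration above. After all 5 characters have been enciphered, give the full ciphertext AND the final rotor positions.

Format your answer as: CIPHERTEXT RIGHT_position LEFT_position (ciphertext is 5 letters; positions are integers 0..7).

Char 1 ('G'): step: R->4, L=0; G->plug->G->R->B->L->F->refl->E->L'->H->R'->F->plug->F
Char 2 ('A'): step: R->5, L=0; A->plug->A->R->F->L->D->refl->H->L'->G->R'->E->plug->E
Char 3 ('F'): step: R->6, L=0; F->plug->F->R->A->L->A->refl->C->L'->E->R'->H->plug->H
Char 4 ('C'): step: R->7, L=0; C->plug->C->R->E->L->C->refl->A->L'->A->R'->H->plug->H
Char 5 ('G'): step: R->0, L->1 (L advanced); G->plug->G->R->H->L->H->refl->D->L'->G->R'->D->plug->D
Final: ciphertext=FEHHD, RIGHT=0, LEFT=1

Answer: FEHHD 0 1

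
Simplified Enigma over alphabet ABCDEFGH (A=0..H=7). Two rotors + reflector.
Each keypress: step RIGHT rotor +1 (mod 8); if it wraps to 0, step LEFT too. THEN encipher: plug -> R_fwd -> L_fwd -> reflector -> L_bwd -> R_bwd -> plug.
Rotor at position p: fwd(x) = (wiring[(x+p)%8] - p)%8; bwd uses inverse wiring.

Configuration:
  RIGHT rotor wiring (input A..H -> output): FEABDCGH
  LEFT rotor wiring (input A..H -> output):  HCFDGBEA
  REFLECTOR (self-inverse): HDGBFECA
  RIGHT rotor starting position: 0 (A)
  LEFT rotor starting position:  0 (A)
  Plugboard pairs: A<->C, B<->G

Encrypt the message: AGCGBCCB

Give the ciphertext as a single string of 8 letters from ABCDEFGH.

Char 1 ('A'): step: R->1, L=0; A->plug->C->R->A->L->H->refl->A->L'->H->R'->B->plug->G
Char 2 ('G'): step: R->2, L=0; G->plug->B->R->H->L->A->refl->H->L'->A->R'->D->plug->D
Char 3 ('C'): step: R->3, L=0; C->plug->A->R->G->L->E->refl->F->L'->C->R'->F->plug->F
Char 4 ('G'): step: R->4, L=0; G->plug->B->R->G->L->E->refl->F->L'->C->R'->C->plug->A
Char 5 ('B'): step: R->5, L=0; B->plug->G->R->E->L->G->refl->C->L'->B->R'->B->plug->G
Char 6 ('C'): step: R->6, L=0; C->plug->A->R->A->L->H->refl->A->L'->H->R'->C->plug->A
Char 7 ('C'): step: R->7, L=0; C->plug->A->R->A->L->H->refl->A->L'->H->R'->H->plug->H
Char 8 ('B'): step: R->0, L->1 (L advanced); B->plug->G->R->G->L->H->refl->A->L'->E->R'->B->plug->G

Answer: GDFAGAHG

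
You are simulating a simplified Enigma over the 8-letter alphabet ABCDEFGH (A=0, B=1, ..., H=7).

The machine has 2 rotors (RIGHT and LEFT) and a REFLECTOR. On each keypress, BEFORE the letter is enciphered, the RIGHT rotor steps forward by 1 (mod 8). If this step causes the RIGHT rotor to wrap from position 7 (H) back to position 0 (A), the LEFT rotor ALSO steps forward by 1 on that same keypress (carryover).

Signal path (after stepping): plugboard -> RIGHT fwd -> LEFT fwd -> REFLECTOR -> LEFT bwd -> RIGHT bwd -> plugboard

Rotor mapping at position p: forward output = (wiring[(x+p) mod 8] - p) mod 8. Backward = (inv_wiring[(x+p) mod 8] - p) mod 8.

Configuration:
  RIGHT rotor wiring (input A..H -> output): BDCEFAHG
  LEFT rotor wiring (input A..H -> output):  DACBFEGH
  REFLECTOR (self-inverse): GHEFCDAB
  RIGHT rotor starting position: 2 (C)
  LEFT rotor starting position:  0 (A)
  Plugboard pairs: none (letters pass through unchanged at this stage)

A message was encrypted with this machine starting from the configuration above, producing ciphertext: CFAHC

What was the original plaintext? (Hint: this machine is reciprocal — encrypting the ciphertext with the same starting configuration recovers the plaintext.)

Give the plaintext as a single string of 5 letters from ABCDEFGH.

Answer: BCGDH

Derivation:
Char 1 ('C'): step: R->3, L=0; C->plug->C->R->F->L->E->refl->C->L'->C->R'->B->plug->B
Char 2 ('F'): step: R->4, L=0; F->plug->F->R->H->L->H->refl->B->L'->D->R'->C->plug->C
Char 3 ('A'): step: R->5, L=0; A->plug->A->R->D->L->B->refl->H->L'->H->R'->G->plug->G
Char 4 ('H'): step: R->6, L=0; H->plug->H->R->C->L->C->refl->E->L'->F->R'->D->plug->D
Char 5 ('C'): step: R->7, L=0; C->plug->C->R->E->L->F->refl->D->L'->A->R'->H->plug->H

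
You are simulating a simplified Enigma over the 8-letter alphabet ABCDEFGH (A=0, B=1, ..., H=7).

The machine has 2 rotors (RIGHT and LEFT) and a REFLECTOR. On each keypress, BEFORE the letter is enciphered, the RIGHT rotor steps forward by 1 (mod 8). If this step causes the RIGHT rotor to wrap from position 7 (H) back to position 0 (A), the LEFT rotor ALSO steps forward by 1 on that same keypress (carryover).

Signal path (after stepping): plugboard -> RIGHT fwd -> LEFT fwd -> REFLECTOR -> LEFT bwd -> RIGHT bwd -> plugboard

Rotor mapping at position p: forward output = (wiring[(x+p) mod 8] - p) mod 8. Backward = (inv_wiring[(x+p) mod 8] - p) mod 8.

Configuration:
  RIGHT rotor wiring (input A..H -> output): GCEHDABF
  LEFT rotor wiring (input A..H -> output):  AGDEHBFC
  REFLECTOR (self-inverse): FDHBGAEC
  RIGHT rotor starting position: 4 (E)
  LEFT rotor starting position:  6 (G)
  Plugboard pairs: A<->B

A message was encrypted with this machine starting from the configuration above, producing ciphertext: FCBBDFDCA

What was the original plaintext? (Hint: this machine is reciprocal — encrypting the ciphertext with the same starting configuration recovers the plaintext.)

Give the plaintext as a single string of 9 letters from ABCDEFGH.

Answer: HHAACEEAE

Derivation:
Char 1 ('F'): step: R->5, L=6; F->plug->F->R->H->L->D->refl->B->L'->G->R'->H->plug->H
Char 2 ('C'): step: R->6, L=6; C->plug->C->R->A->L->H->refl->C->L'->C->R'->H->plug->H
Char 3 ('B'): step: R->7, L=6; B->plug->A->R->G->L->B->refl->D->L'->H->R'->B->plug->A
Char 4 ('B'): step: R->0, L->7 (L advanced); B->plug->A->R->G->L->C->refl->H->L'->C->R'->B->plug->A
Char 5 ('D'): step: R->1, L=7; D->plug->D->R->C->L->H->refl->C->L'->G->R'->C->plug->C
Char 6 ('F'): step: R->2, L=7; F->plug->F->R->D->L->E->refl->G->L'->H->R'->E->plug->E
Char 7 ('D'): step: R->3, L=7; D->plug->D->R->G->L->C->refl->H->L'->C->R'->E->plug->E
Char 8 ('C'): step: R->4, L=7; C->plug->C->R->F->L->A->refl->F->L'->E->R'->B->plug->A
Char 9 ('A'): step: R->5, L=7; A->plug->B->R->E->L->F->refl->A->L'->F->R'->E->plug->E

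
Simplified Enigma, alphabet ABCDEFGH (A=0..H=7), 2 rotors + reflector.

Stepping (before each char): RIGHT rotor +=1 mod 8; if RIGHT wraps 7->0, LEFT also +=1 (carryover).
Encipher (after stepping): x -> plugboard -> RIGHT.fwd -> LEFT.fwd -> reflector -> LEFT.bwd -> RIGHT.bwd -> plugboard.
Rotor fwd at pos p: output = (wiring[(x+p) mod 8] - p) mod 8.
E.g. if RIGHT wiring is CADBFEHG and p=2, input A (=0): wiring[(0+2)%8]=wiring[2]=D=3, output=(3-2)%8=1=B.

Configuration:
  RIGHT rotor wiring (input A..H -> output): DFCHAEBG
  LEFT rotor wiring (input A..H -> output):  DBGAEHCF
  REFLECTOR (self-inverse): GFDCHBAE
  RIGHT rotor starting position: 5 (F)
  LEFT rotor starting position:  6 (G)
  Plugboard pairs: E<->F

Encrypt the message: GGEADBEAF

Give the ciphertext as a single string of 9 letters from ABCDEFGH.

Char 1 ('G'): step: R->6, L=6; G->plug->G->R->C->L->F->refl->B->L'->H->R'->D->plug->D
Char 2 ('G'): step: R->7, L=6; G->plug->G->R->F->L->C->refl->D->L'->D->R'->D->plug->D
Char 3 ('E'): step: R->0, L->7 (L advanced); E->plug->F->R->E->L->B->refl->F->L'->F->R'->B->plug->B
Char 4 ('A'): step: R->1, L=7; A->plug->A->R->E->L->B->refl->F->L'->F->R'->G->plug->G
Char 5 ('D'): step: R->2, L=7; D->plug->D->R->C->L->C->refl->D->L'->H->R'->E->plug->F
Char 6 ('B'): step: R->3, L=7; B->plug->B->R->F->L->F->refl->B->L'->E->R'->A->plug->A
Char 7 ('E'): step: R->4, L=7; E->plug->F->R->B->L->E->refl->H->L'->D->R'->H->plug->H
Char 8 ('A'): step: R->5, L=7; A->plug->A->R->H->L->D->refl->C->L'->C->R'->G->plug->G
Char 9 ('F'): step: R->6, L=7; F->plug->E->R->E->L->B->refl->F->L'->F->R'->C->plug->C

Answer: DDBGFAHGC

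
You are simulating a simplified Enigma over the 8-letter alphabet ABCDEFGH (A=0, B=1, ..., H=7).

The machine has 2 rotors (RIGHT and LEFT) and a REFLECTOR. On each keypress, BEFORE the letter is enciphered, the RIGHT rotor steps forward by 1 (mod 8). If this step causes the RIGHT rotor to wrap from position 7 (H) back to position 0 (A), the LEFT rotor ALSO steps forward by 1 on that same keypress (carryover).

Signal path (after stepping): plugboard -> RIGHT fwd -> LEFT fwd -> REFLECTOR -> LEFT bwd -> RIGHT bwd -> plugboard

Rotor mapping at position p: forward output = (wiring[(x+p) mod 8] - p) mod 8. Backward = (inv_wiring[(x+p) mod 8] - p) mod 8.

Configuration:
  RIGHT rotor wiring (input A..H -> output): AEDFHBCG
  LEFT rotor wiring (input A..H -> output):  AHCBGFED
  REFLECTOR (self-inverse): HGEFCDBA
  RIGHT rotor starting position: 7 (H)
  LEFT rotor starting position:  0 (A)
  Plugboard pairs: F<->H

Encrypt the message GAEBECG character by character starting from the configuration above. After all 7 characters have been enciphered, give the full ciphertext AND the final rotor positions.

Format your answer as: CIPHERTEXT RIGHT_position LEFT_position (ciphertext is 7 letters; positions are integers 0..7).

Answer: EGACCGB 6 1

Derivation:
Char 1 ('G'): step: R->0, L->1 (L advanced); G->plug->G->R->C->L->A->refl->H->L'->H->R'->E->plug->E
Char 2 ('A'): step: R->1, L=1; A->plug->A->R->D->L->F->refl->D->L'->F->R'->G->plug->G
Char 3 ('E'): step: R->2, L=1; E->plug->E->R->A->L->G->refl->B->L'->B->R'->A->plug->A
Char 4 ('B'): step: R->3, L=1; B->plug->B->R->E->L->E->refl->C->L'->G->R'->C->plug->C
Char 5 ('E'): step: R->4, L=1; E->plug->E->R->E->L->E->refl->C->L'->G->R'->C->plug->C
Char 6 ('C'): step: R->5, L=1; C->plug->C->R->B->L->B->refl->G->L'->A->R'->G->plug->G
Char 7 ('G'): step: R->6, L=1; G->plug->G->R->B->L->B->refl->G->L'->A->R'->B->plug->B
Final: ciphertext=EGACCGB, RIGHT=6, LEFT=1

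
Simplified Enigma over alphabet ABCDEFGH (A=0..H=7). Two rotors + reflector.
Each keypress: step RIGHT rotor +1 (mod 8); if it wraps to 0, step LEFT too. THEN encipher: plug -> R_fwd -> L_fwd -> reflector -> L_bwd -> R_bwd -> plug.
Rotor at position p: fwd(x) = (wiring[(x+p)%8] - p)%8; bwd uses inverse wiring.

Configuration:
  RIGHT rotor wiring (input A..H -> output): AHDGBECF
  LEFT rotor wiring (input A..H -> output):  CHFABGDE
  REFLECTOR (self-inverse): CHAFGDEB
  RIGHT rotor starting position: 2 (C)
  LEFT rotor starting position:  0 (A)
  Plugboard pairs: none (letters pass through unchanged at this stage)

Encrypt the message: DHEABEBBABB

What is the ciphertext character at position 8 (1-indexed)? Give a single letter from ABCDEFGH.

Char 1 ('D'): step: R->3, L=0; D->plug->D->R->H->L->E->refl->G->L'->F->R'->F->plug->F
Char 2 ('H'): step: R->4, L=0; H->plug->H->R->C->L->F->refl->D->L'->G->R'->C->plug->C
Char 3 ('E'): step: R->5, L=0; E->plug->E->R->C->L->F->refl->D->L'->G->R'->F->plug->F
Char 4 ('A'): step: R->6, L=0; A->plug->A->R->E->L->B->refl->H->L'->B->R'->D->plug->D
Char 5 ('B'): step: R->7, L=0; B->plug->B->R->B->L->H->refl->B->L'->E->R'->D->plug->D
Char 6 ('E'): step: R->0, L->1 (L advanced); E->plug->E->R->B->L->E->refl->G->L'->A->R'->A->plug->A
Char 7 ('B'): step: R->1, L=1; B->plug->B->R->C->L->H->refl->B->L'->H->R'->H->plug->H
Char 8 ('B'): step: R->2, L=1; B->plug->B->R->E->L->F->refl->D->L'->G->R'->G->plug->G

G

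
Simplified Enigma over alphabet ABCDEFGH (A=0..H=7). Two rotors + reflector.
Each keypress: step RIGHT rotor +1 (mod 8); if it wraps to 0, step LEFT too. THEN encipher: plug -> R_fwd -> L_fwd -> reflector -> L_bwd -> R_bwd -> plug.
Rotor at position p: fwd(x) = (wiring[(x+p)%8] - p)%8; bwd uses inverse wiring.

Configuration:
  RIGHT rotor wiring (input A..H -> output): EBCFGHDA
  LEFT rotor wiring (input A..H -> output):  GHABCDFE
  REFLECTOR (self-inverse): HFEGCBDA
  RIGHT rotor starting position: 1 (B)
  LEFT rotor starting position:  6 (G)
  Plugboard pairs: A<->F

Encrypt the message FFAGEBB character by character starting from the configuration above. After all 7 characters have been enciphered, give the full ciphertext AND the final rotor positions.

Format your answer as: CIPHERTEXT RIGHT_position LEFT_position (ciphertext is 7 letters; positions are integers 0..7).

Answer: GDHFCFC 0 7

Derivation:
Char 1 ('F'): step: R->2, L=6; F->plug->A->R->A->L->H->refl->A->L'->C->R'->G->plug->G
Char 2 ('F'): step: R->3, L=6; F->plug->A->R->C->L->A->refl->H->L'->A->R'->D->plug->D
Char 3 ('A'): step: R->4, L=6; A->plug->F->R->F->L->D->refl->G->L'->B->R'->H->plug->H
Char 4 ('G'): step: R->5, L=6; G->plug->G->R->A->L->H->refl->A->L'->C->R'->A->plug->F
Char 5 ('E'): step: R->6, L=6; E->plug->E->R->E->L->C->refl->E->L'->G->R'->C->plug->C
Char 6 ('B'): step: R->7, L=6; B->plug->B->R->F->L->D->refl->G->L'->B->R'->A->plug->F
Char 7 ('B'): step: R->0, L->7 (L advanced); B->plug->B->R->B->L->H->refl->A->L'->C->R'->C->plug->C
Final: ciphertext=GDHFCFC, RIGHT=0, LEFT=7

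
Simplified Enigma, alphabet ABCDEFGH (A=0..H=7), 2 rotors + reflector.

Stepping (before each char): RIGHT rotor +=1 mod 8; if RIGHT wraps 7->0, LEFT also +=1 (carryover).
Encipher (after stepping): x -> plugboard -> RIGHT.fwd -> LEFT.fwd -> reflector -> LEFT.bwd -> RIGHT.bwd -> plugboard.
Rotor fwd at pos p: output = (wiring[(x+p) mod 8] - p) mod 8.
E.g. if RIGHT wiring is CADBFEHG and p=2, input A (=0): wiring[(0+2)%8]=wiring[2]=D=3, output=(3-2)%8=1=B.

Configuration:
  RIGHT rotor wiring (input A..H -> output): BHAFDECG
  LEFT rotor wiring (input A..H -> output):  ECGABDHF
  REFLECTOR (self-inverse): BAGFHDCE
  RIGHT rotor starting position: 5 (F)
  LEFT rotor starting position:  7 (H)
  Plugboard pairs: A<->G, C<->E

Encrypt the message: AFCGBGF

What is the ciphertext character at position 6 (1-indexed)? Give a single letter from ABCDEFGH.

Char 1 ('A'): step: R->6, L=7; A->plug->G->R->F->L->C->refl->G->L'->A->R'->B->plug->B
Char 2 ('F'): step: R->7, L=7; F->plug->F->R->E->L->B->refl->A->L'->H->R'->A->plug->G
Char 3 ('C'): step: R->0, L->0 (L advanced); C->plug->E->R->D->L->A->refl->B->L'->E->R'->F->plug->F
Char 4 ('G'): step: R->1, L=0; G->plug->A->R->G->L->H->refl->E->L'->A->R'->H->plug->H
Char 5 ('B'): step: R->2, L=0; B->plug->B->R->D->L->A->refl->B->L'->E->R'->F->plug->F
Char 6 ('G'): step: R->3, L=0; G->plug->A->R->C->L->G->refl->C->L'->B->R'->C->plug->E

E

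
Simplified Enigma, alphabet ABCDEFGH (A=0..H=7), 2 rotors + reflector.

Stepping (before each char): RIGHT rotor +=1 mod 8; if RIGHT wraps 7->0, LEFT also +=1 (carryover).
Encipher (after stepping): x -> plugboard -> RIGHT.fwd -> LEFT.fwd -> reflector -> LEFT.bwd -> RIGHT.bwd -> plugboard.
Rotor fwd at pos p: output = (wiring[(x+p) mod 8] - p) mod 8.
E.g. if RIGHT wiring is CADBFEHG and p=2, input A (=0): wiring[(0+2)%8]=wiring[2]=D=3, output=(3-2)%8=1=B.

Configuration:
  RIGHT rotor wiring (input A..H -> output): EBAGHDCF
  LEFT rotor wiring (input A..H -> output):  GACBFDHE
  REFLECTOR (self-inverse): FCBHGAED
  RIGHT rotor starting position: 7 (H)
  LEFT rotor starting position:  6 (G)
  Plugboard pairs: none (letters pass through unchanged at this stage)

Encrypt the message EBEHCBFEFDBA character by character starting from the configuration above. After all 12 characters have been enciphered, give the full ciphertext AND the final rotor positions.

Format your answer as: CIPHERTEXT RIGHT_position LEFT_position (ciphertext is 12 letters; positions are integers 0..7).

Char 1 ('E'): step: R->0, L->7 (L advanced); E->plug->E->R->H->L->A->refl->F->L'->A->R'->C->plug->C
Char 2 ('B'): step: R->1, L=7; B->plug->B->R->H->L->A->refl->F->L'->A->R'->A->plug->A
Char 3 ('E'): step: R->2, L=7; E->plug->E->R->A->L->F->refl->A->L'->H->R'->H->plug->H
Char 4 ('H'): step: R->3, L=7; H->plug->H->R->F->L->G->refl->E->L'->G->R'->G->plug->G
Char 5 ('C'): step: R->4, L=7; C->plug->C->R->G->L->E->refl->G->L'->F->R'->F->plug->F
Char 6 ('B'): step: R->5, L=7; B->plug->B->R->F->L->G->refl->E->L'->G->R'->A->plug->A
Char 7 ('F'): step: R->6, L=7; F->plug->F->R->A->L->F->refl->A->L'->H->R'->B->plug->B
Char 8 ('E'): step: R->7, L=7; E->plug->E->R->H->L->A->refl->F->L'->A->R'->F->plug->F
Char 9 ('F'): step: R->0, L->0 (L advanced); F->plug->F->R->D->L->B->refl->C->L'->C->R'->G->plug->G
Char 10 ('D'): step: R->1, L=0; D->plug->D->R->G->L->H->refl->D->L'->F->R'->C->plug->C
Char 11 ('B'): step: R->2, L=0; B->plug->B->R->E->L->F->refl->A->L'->B->R'->D->plug->D
Char 12 ('A'): step: R->3, L=0; A->plug->A->R->D->L->B->refl->C->L'->C->R'->E->plug->E
Final: ciphertext=CAHGFABFGCDE, RIGHT=3, LEFT=0

Answer: CAHGFABFGCDE 3 0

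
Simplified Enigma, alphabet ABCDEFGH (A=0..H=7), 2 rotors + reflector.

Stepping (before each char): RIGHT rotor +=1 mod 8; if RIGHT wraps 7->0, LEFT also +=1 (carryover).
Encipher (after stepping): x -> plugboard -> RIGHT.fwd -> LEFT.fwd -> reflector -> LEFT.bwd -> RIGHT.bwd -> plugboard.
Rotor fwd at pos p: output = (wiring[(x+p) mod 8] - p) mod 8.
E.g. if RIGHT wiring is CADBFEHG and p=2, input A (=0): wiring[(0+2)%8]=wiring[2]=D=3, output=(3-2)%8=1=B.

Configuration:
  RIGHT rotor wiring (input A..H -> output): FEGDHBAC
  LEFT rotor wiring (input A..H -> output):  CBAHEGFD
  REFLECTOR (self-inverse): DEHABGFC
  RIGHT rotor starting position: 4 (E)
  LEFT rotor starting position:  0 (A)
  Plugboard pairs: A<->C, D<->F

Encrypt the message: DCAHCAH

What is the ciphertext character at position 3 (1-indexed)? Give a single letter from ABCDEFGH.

Char 1 ('D'): step: R->5, L=0; D->plug->F->R->B->L->B->refl->E->L'->E->R'->A->plug->C
Char 2 ('C'): step: R->6, L=0; C->plug->A->R->C->L->A->refl->D->L'->H->R'->C->plug->A
Char 3 ('A'): step: R->7, L=0; A->plug->C->R->F->L->G->refl->F->L'->G->R'->B->plug->B

B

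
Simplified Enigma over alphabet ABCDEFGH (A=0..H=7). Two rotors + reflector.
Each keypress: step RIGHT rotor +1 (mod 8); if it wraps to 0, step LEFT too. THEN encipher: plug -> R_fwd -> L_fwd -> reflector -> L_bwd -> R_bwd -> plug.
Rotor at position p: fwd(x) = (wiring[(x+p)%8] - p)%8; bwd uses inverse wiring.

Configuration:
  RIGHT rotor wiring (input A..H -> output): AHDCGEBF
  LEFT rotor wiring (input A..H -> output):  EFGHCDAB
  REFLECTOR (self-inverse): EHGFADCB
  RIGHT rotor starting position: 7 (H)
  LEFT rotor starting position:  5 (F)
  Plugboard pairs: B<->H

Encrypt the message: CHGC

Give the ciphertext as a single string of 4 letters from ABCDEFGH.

Answer: BFCA

Derivation:
Char 1 ('C'): step: R->0, L->6 (L advanced); C->plug->C->R->D->L->H->refl->B->L'->F->R'->H->plug->B
Char 2 ('H'): step: R->1, L=6; H->plug->B->R->C->L->G->refl->C->L'->A->R'->F->plug->F
Char 3 ('G'): step: R->2, L=6; G->plug->G->R->G->L->E->refl->A->L'->E->R'->C->plug->C
Char 4 ('C'): step: R->3, L=6; C->plug->C->R->B->L->D->refl->F->L'->H->R'->A->plug->A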